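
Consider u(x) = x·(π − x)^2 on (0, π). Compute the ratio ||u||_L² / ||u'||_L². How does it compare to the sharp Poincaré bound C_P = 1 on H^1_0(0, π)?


||u||_L² / ||u'||_L² = sqrt(14)*π/14 < C_P = 1.

u(x) = x·(π − x)^2, so u'(x) = (x - π)*(3*x - π).
u(x) = x·(π − x)^2 vanishes at x = 0 and x = π, so u ∈ H^1_0(0, π). Differentiate via the product rule and integrate the resulting polynomials term by term.
  ∫_0^π u² dx = ∫_0^π (x^6 - 4*π*x^5 + 6*π^2*x^4 - 4*π^3*x^3 + π^4*x^2) dx. Term by term:
    ∫_0^π x^6 dx = π^7/7;  ∫_0^π -4*π*x^5 dx = -2*π^7/3;  ∫_0^π 6*π^2*x^4 dx = 6*π^7/5;
    ∫_0^π -4*π^3*x^3 dx = -π^7;  ∫_0^π π^4*x^2 dx = π^7/3.
  Sum: π^7/7 − 2*π^7/3 + 6*π^7/5 − π^7 + π^7/3 = π^7/105.
  ∫_0^π (u')² dx = ∫_0^π (9*x^4 - 24*π*x^3 + 22*π^2*x^2 - 8*π^3*x + π^4) dx. Term by term:
    ∫_0^π 9*x^4 dx = 9*π^5/5;  ∫_0^π -24*π*x^3 dx = -6*π^5;  ∫_0^π 22*π^2*x^2 dx = 22*π^5/3;
    ∫_0^π -8*π^3*x dx = -4*π^5;  ∫_0^π π^4 dx = π^5.
  Sum: 9*π^5/5 − 6*π^5 + 22*π^5/3 − 4*π^5 + π^5 = 2*π^5/15.
∫_0^π u² dx = π^7/105, so ||u||_L² = sqrt(105)*π^(7/2)/105.
∫_0^π (u')² dx = 2*π^5/15, so ||u'||_L² = sqrt(30)*π^(5/2)/15.
Ratio ||u||_L² / ||u'||_L² = sqrt(14)*π/14.
Sharp Poincaré constant on H^1_0(0, π) is C_P = L/π = 1, achieved by sin(x).
A polynomial bump cannot attain the sharp Poincaré constant (only the first sine eigenfunction does), so the ratio is strictly less than C_P, consistent with ||u||_L² ≤ C_P ||u'||_L².


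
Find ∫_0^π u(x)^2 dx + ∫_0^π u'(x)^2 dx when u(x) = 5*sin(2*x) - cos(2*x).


||u||_{H^1(0,π)}^2 = 65*π

u'(x) = 2*sin(2*x) + 10*cos(2*x).
Expand u² and (u')² and integrate term by term on (0, π), using: for integers n ≥ 1, ∫_0^π sin²(nx) dx = ∫_0^π cos²(nx) dx = π/2; for n ≠ n', ∫_0^π sin(nx)sin(n'x) dx = ∫_0^π cos(nx)cos(n'x) dx = 0; and by product-to-sum, ∫_0^π sin(nx)cos(n'x) dx = ½∫_0^π [sin((n+n')x) + sin((n−n')x)] dx, which is 0 when n+n' is even and 2n/(n²−n'²) when n+n' is odd (it need not vanish on (0, π)).
  u² squared terms: (-1)²·∫cos(2x)² dx = 1·π/2 = π/2;  (5)²·∫sin(2x)² dx = 25·π/2 = 25*π/2.
  u² cross terms: 2·(-1)·(5)·∫cos(2x)·sin(2x) dx = -10·(0) = 0.
  So ∫_0^π u² dx = π/2 + 25*π/2 + 0 = 13*π.
  (u')² squared terms: (2)²·∫sin(2x)² dx = 4·π/2 = 2*π;  (10)²·∫cos(2x)² dx = 100·π/2 = 50*π.
  (u')² cross terms: 2·(2)·(10)·∫sin(2x)·cos(2x) dx = 40·(0) = 0.
  So ∫_0^π (u')² dx = 2*π + 50*π + 0 = 52*π.
||u||_{H^1}^2 = (13*π) + (52*π) = 65*π.


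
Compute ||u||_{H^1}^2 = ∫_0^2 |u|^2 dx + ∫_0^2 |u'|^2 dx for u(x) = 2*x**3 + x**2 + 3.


||u||_{H^1}^2 = 56834/105

The H^1 norm (squared) on an interval (0, L) is
  ||u||_{H^1}^2 = ∫_0^L u(x)^2 dx + ∫_0^L u'(x)^2 dx.
Compute u'(x) = 6*x**2 + 2*x.
Then u(x)^2 = 4*x**6 + 4*x**5 + x**4 + 12*x**3 + 6*x**2 + 9 and u'(x)^2 = 36*x**4 + 24*x**3 + 4*x**2.
Integrate each monomial from 0 to 2 using ∫_0^2 c·x^n dx = c·2^(n+1)/(n+1):
  ∫_0^2 u(x)^2 dx = ∫_0^2 (4*x^6 + 4*x^5 + x^4 + 12*x^3 + 6*x^2 + 9) dx. Term by term:
    ∫_0^2 4*x^6 dx = 512/7;  ∫_0^2 4*x^5 dx = 128/3;  ∫_0^2 x^4 dx = 32/5;
    ∫_0^2 12*x^3 dx = 48;  ∫_0^2 6*x^2 dx = 16;  ∫_0^2 9 dx = 18.
  Sum: 512/7 + 128/3 + 32/5 + 48 + 16 + 18 = 21442/105.
  ∫_0^2 u'(x)^2 dx = ∫_0^2 (36*x^4 + 24*x^3 + 4*x^2) dx. Term by term:
    ∫_0^2 36*x^4 dx = 1152/5;  ∫_0^2 24*x^3 dx = 96;  ∫_0^2 4*x^2 dx = 32/3.
  Sum: 1152/5 + 96 + 32/3 = 5056/15.
Adding: ||u||_{H^1}^2 = 21442/105 + 5056/15 = 56834/105.


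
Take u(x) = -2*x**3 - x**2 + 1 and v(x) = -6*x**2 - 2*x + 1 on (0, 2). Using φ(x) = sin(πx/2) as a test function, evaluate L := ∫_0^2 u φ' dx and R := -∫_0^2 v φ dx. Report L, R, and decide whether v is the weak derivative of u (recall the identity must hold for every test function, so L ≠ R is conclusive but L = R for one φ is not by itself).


LHS = -192/π^3 + 56/π, RHS = -192/π^3 + 52/π. No, v is not the weak derivative of u.

u(x) = -2*x**3 - x**2 + 1, classical derivative u'(x) = -6*x**2 - 2*x.
φ(x) = sin(πx/2), so φ'(x) = π*cos(π*x/2)/2.
Note φ(0) = φ(2) = 0, so the boundary term u·φ vanishes.
LHS = ∫_0^2 u(x) φ'(x) dx = ∫_0^2 (-π*x^3*cos(π*x/2) - π*x^2*cos(π*x/2)/2 + π*cos(π*x/2)/2) dx. Term by term:
  ∫_0^2 π*cos(π*x/2)/2 dx = 0;  ∫_0^2 -π*x^3*cos(π*x/2) dx = -192/π^3 + 48/π;  ∫_0^2 -π*x^2*cos(π*x/2)/2 dx = 8/π.
Sum: 0 + -192/π^3 + 48/π + 8/π = -192/π^3 + 56/π.
So LHS = -192/π^3 + 56/π.
∫_0^2 v(x) φ(x) dx = ∫_0^2 (-6*x^2*sin(π*x/2) - 2*x*sin(π*x/2) + sin(π*x/2)) dx. Term by term:
  ∫_0^2 -6*x^2*sin(π*x/2) dx = -48/π + 192/π^3;  ∫_0^2 -2*x*sin(π*x/2) dx = -8/π;  ∫_0^2 sin(π*x/2) dx = 4/π.
Sum: -48/π + 192/π^3 − 8/π + 4/π = -52/π + 192/π^3.
So RHS = -∫_0^2 v(x) φ(x) dx = -192/π^3 + 52/π.
LHS − RHS = 4/π ≠ 0, so the identity fails.
(For a valid weak derivative the identity must hold for EVERY test function, in particular this one. The failure shows v is NOT the weak derivative of u.)
Correct weak derivative would be u'(x) = -6*x**2 - 2*x.


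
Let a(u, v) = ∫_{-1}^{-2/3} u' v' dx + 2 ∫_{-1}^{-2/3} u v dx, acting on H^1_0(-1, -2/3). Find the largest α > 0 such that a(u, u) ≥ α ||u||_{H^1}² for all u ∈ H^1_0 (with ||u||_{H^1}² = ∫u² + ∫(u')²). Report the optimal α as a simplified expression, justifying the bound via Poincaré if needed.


α = 1

Coercivity of a(·,·) on H^1_0(-1, -2/3) means a(u, u) ≥ α ||u||_{H^1}² for every u ∈ H^1_0.
The interval has length L = 1/3, and Poincaré/coercivity depend only on L. Here a(u, u) = ∫(u')² + (2)·∫u².
Here c = 2 ≥ 1, so a(u,u) = ∫(u')² + c∫u² ≥ ∫(u')² + ∫u² = ||u||_{H^1}², i.e. α = 1 works. No larger α is possible: a(u,u) ≥ α||u||_{H^1}² means (1−α)∫(u')² ≥ (α−c)∫u², and for the modes u_n = sin(nπ(x−x₀)/L) (x₀ the left endpoint) one has ∫u_n²/∫(u_n')² = (L/(nπ))² → 0, so a(u_n,u_n)/||u_n||_{H^1}² → 1. Hence the optimal constant is α = 1.
Therefore α = 1.


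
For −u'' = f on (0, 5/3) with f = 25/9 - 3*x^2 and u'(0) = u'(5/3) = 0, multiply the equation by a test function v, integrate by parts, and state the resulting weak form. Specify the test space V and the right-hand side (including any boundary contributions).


V = H^1(0, 5/3) (no boundary constraint on v; u is determined up to an additive constant); weak form: ∫_0^5/3 u'v' dx = ∫_0^5/3 (25/9 - 3*x^2) v dx for all v ∈ V.

Multiply both sides by a test function v and integrate from 0 to 5/3:
  ∫_0^5/3 −u''(x) v(x) dx = ∫_0^5/3 f(x) v(x) dx.
Integrate the LHS by parts once:
  ∫_0^5/3 −u'' v dx = −[u'(x) v(x)]_0^5/3 + ∫_0^5/3 u'(x) v'(x) dx.
Thus ∫_0^5/3 u'(x) v'(x) dx = ∫_0^5/3 f(x) v(x) dx + [u'(x) v(x)]_0^5/3.
Choose V so that boundary terms are either known or forced to vanish.
u has homogeneous Neumann: u'(0) = u'(5/3) = 0. So [u' v]_0^5/3 = 0·v(5/3) − 0·v(0) = 0 for any v; take V = H^1(0, 5/3).
Weak formulation: find u (satisfying any essential BC) such that ∫_0^5/3 u'(x) v'(x) dx = ∫_0^5/3 f v dx for all v ∈ V (homogeneous Neumann, so boundary terms vanish).
Substituting f(x) = 25/9 - 3*x^2, the right-hand side is ∫_0^5/3 (25/9 - 3*x^2) v dx.
Compatibility check (pure Neumann): taking v ≡ 1 ∈ V gives 0 = ∫_0^5/3 f dx + (0) − (0), i.e. ∫_0^5/3 f dx must equal u'(0) − u'(5/3) = 0. Indeed ∫_0^5/3 (25/9 - 3*x^2) dx = 0, so the data are compatible. The solution is then unique only up to an additive constant (fix it e.g. by requiring ∫_0^5/3 u dx = 0).


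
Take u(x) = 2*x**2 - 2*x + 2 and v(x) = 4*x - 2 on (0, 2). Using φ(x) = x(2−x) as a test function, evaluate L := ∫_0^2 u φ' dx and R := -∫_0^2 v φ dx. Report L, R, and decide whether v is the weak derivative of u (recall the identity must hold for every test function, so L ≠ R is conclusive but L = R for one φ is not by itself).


LHS = -8/3, RHS = -8/3. Yes, v = u' weakly.

u(x) = 2*x**2 - 2*x + 2, classical derivative u'(x) = 4*x - 2.
φ(x) = x(2−x), so φ'(x) = 2 - 2*x.
Note φ(0) = φ(2) = 0, so the boundary term u·φ vanishes.
LHS = ∫_0^2 u(x) φ'(x) dx = ∫_0^2 (-4*x^3 + 8*x^2 - 8*x + 4) dx. Term by term:
  ∫_0^2 -4*x^3 dx = -16;  ∫_0^2 8*x^2 dx = 64/3;  ∫_0^2 -8*x dx = -16;
  ∫_0^2 4 dx = 8.
Sum: -16 + 64/3 − 16 + 8 = -8/3.
So LHS = -8/3.
∫_0^2 v(x) φ(x) dx = ∫_0^2 (-4*x^3 + 10*x^2 - 4*x) dx. Term by term:
  ∫_0^2 -4*x^3 dx = -16;  ∫_0^2 10*x^2 dx = 80/3;  ∫_0^2 -4*x dx = -8.
Sum: -16 + 80/3 − 8 = 8/3.
So RHS = -∫_0^2 v(x) φ(x) dx = -8/3.
LHS = RHS, so the identity holds for this test φ.
Moreover u is smooth here and v(x) = u'(x) = 4*x - 2 pointwise, so the identity holds for every test function. Hence v is the weak derivative of u.


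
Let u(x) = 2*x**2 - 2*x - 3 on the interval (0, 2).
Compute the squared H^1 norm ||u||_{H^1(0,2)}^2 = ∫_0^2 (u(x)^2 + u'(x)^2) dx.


||u||_{H^1}^2 = 494/15

The H^1 norm (squared) on an interval (0, L) is
  ||u||_{H^1}^2 = ∫_0^L u(x)^2 dx + ∫_0^L u'(x)^2 dx.
Compute u'(x) = 4*x - 2.
Then u(x)^2 = 4*x**4 - 8*x**3 - 8*x**2 + 12*x + 9 and u'(x)^2 = 16*x**2 - 16*x + 4.
Integrate each monomial from 0 to 2 using ∫_0^2 c·x^n dx = c·2^(n+1)/(n+1):
  ∫_0^2 u(x)^2 dx = ∫_0^2 (4*x^4 - 8*x^3 - 8*x^2 + 12*x + 9) dx. Term by term:
    ∫_0^2 4*x^4 dx = 128/5;  ∫_0^2 -8*x^3 dx = -32;  ∫_0^2 -8*x^2 dx = -64/3;
    ∫_0^2 12*x dx = 24;  ∫_0^2 9 dx = 18.
  Sum: 128/5 − 32 − 64/3 + 24 + 18 = 214/15.
  ∫_0^2 u'(x)^2 dx = ∫_0^2 (16*x^2 - 16*x + 4) dx. Term by term:
    ∫_0^2 16*x^2 dx = 128/3;  ∫_0^2 -16*x dx = -32;  ∫_0^2 4 dx = 8.
  Sum: 128/3 − 32 + 8 = 56/3.
Adding: ||u||_{H^1}^2 = 214/15 + 56/3 = 494/15.


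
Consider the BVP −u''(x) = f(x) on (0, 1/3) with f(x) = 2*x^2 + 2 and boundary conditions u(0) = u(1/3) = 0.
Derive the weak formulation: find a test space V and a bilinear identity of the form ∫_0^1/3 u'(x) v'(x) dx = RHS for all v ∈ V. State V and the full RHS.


V = H^1_0(0, 1/3) (so v(0) = v(1/3) = 0); weak form: ∫_0^1/3 u'v' dx = ∫_0^1/3 (2*x^2 + 2) v dx for all v ∈ V.

Multiply both sides by a test function v and integrate from 0 to 1/3:
  ∫_0^1/3 −u''(x) v(x) dx = ∫_0^1/3 f(x) v(x) dx.
Integrate the LHS by parts once:
  ∫_0^1/3 −u'' v dx = −[u'(x) v(x)]_0^1/3 + ∫_0^1/3 u'(x) v'(x) dx.
Thus ∫_0^1/3 u'(x) v'(x) dx = ∫_0^1/3 f(x) v(x) dx + [u'(x) v(x)]_0^1/3.
Choose V so that boundary terms are either known or forced to vanish.
u is Dirichlet: u(0) = u(1/3) = 0. Let V = H^1_0(0, 1/3); then v(0) = v(1/3) = 0, and [u' v]_0^1/3 = 0.
Weak formulation: find u (satisfying any essential BC) such that ∫_0^1/3 u'(x) v'(x) dx = ∫_0^1/3 f v dx for all v ∈ V.
Substituting f(x) = 2*x^2 + 2, the right-hand side is ∫_0^1/3 (2*x^2 + 2) v dx.


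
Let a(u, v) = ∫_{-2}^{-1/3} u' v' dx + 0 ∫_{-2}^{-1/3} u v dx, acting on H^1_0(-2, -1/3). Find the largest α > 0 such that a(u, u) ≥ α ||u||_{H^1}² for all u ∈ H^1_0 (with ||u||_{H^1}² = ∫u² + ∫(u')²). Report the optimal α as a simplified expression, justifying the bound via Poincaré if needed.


α = 9*π^2/(25 + 9*π^2)

Coercivity of a(·,·) on H^1_0(-2, -1/3) means a(u, u) ≥ α ||u||_{H^1}² for every u ∈ H^1_0.
The interval has length L = 5/3, and Poincaré/coercivity depend only on L. Here a(u, u) = ∫(u')² + (0)·∫u².
Here c = 0, so a(u,u) = ∫(u')² alone. The condition a(u,u) ≥ α||u||_{H^1}² reads (1−α)∫(u')² ≥ (α−c)∫u². Any admissible α is ≤ 1 (rapidly oscillating u have ∫u²/∫(u')² → 0), and α = 1 would force 0 ≥ (1−c)∫u², impossible since c < 1; so 1−α > 0. By the sharp Poincaré inequality on H^1_0 of an interval of length L, ∫(u')² ≥ (π/L)²∫u² with equality for the first sine mode sin(π(x−x₀)/L) (x₀ the left endpoint), so the inequality holds for all u iff (1−α)(π/L)² ≥ α − c, i.e. α ≤ ((π/L)² + c)/((π/L)² + 1) = (1 + c(L/π)²)/(1 + (L/π)²). (Direct route, valid since c ≤ 0: Poincaré gives c∫u² ≥ c(L/π)²∫(u')², so a(u,u) ≥ (1 + c(L/π)²)∫(u')², while ||u||_{H^1}² ≤ (1 + (L/π)²)∫(u')²; dividing yields the same α.) With (π/L)² = 9*π^2/25 and c = 0, the largest admissible constant is α = ((π/L)² + c)/((π/L)² + 1).
Simplifying, α = 9*π^2/(25 + 9*π^2).


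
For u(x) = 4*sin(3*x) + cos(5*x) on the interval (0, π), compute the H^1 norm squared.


||u||_{H^1(0,π)}^2 = 93*π

u'(x) = -5*sin(5*x) + 12*cos(3*x).
Expand u² and (u')² and integrate term by term on (0, π), using: for integers n ≥ 1, ∫_0^π sin²(nx) dx = ∫_0^π cos²(nx) dx = π/2; for n ≠ n', ∫_0^π sin(nx)sin(n'x) dx = ∫_0^π cos(nx)cos(n'x) dx = 0; and by product-to-sum, ∫_0^π sin(nx)cos(n'x) dx = ½∫_0^π [sin((n+n')x) + sin((n−n')x)] dx, which is 0 when n+n' is even and 2n/(n²−n'²) when n+n' is odd (it need not vanish on (0, π)).
  u² squared terms: (4)²·∫sin(3x)² dx = 16·π/2 = 8*π;  (1)²·∫cos(5x)² dx = 1·π/2 = π/2.
  u² cross terms: 2·(4)·(1)·∫sin(3x)·cos(5x) dx = 8·(0) = 0.
  So ∫_0^π u² dx = 8*π + π/2 + 0 = 17*π/2.
  (u')² squared terms: (-5)²·∫sin(5x)² dx = 25·π/2 = 25*π/2;  (12)²·∫cos(3x)² dx = 144·π/2 = 72*π.
  (u')² cross terms: 2·(-5)·(12)·∫sin(5x)·cos(3x) dx = -120·(0) = 0.
  So ∫_0^π (u')² dx = 25*π/2 + 72*π + 0 = 169*π/2.
||u||_{H^1}^2 = (17*π/2) + (169*π/2) = 93*π.


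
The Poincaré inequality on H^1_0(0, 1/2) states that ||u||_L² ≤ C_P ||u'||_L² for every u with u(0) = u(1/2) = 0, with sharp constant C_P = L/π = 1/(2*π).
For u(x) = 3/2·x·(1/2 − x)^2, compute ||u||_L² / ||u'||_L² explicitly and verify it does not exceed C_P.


||u||_L² / ||u'||_L² = sqrt(14)/28 < C_P = 1/(2*π).

u(x) = 3/2·x·(1/2 − x)^2, so u'(x) = 9*x^2/2 - 3*x + 3/8.
u(x) = 3/2·x·(1/2 − x)^2 vanishes at x = 0 and x = 1/2, so u ∈ H^1_0(0, 1/2). Differentiate via the product rule and integrate the resulting polynomials term by term.
  ∫_0^1/2 u² dx = ∫_0^1/2 (9*x^6/4 - 9*x^5/2 + 27*x^4/8 - 9*x^3/8 + 9*x^2/64) dx. Term by term:
    ∫_0^1/2 9*x^6/4 dx = 9/3584;  ∫_0^1/2 -9*x^5/2 dx = -3/256;  ∫_0^1/2 27*x^4/8 dx = 27/1280;
    ∫_0^1/2 -9*x^3/8 dx = -9/512;  ∫_0^1/2 9*x^2/64 dx = 3/512.
  Sum: 9/3584 − 3/256 + 27/1280 − 9/512 + 3/512 = 3/17920.
  ∫_0^1/2 (u')² dx = ∫_0^1/2 (81*x^4/4 - 27*x^3 + 99*x^2/8 - 9*x/4 + 9/64) dx. Term by term:
    ∫_0^1/2 81*x^4/4 dx = 81/640;  ∫_0^1/2 -27*x^3 dx = -27/64;  ∫_0^1/2 99*x^2/8 dx = 33/64;
    ∫_0^1/2 -9*x/4 dx = -9/32;  ∫_0^1/2 9/64 dx = 9/128.
  Sum: 81/640 − 27/64 + 33/64 − 9/32 + 9/128 = 3/320.
∫_0^1/2 u² dx = 3/17920, so ||u||_L² = sqrt(210)/1120.
∫_0^1/2 (u')² dx = 3/320, so ||u'||_L² = sqrt(15)/40.
Ratio ||u||_L² / ||u'||_L² = sqrt(14)/28.
Sharp Poincaré constant on H^1_0(0, 1/2) is C_P = L/π = 1/(2*π), achieved by sin(2*π·x).
A polynomial bump cannot attain the sharp Poincaré constant (only the first sine eigenfunction does), so the ratio is strictly less than C_P, consistent with ||u||_L² ≤ C_P ||u'||_L².


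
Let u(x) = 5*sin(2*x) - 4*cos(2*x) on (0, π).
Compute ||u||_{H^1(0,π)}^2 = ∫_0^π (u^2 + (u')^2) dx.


||u||_{H^1(0,π)}^2 = 205*π/2

u'(x) = 8*sin(2*x) + 10*cos(2*x).
Expand u² and (u')² and integrate term by term on (0, π), using: for integers n ≥ 1, ∫_0^π sin²(nx) dx = ∫_0^π cos²(nx) dx = π/2; for n ≠ n', ∫_0^π sin(nx)sin(n'x) dx = ∫_0^π cos(nx)cos(n'x) dx = 0; and by product-to-sum, ∫_0^π sin(nx)cos(n'x) dx = ½∫_0^π [sin((n+n')x) + sin((n−n')x)] dx, which is 0 when n+n' is even and 2n/(n²−n'²) when n+n' is odd (it need not vanish on (0, π)).
  u² squared terms: (-4)²·∫cos(2x)² dx = 16·π/2 = 8*π;  (5)²·∫sin(2x)² dx = 25·π/2 = 25*π/2.
  u² cross terms: 2·(-4)·(5)·∫cos(2x)·sin(2x) dx = -40·(0) = 0.
  So ∫_0^π u² dx = 8*π + 25*π/2 + 0 = 41*π/2.
  (u')² squared terms: (8)²·∫sin(2x)² dx = 64·π/2 = 32*π;  (10)²·∫cos(2x)² dx = 100·π/2 = 50*π.
  (u')² cross terms: 2·(8)·(10)·∫sin(2x)·cos(2x) dx = 160·(0) = 0.
  So ∫_0^π (u')² dx = 32*π + 50*π + 0 = 82*π.
||u||_{H^1}^2 = (41*π/2) + (82*π) = 205*π/2.


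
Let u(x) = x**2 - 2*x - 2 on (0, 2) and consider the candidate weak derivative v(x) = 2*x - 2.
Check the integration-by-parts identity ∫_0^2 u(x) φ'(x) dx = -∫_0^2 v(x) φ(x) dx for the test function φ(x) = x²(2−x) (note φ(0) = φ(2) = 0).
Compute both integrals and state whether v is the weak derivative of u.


LHS = -8/15, RHS = -8/15. Yes, v = u' weakly.

u(x) = x**2 - 2*x - 2, classical derivative u'(x) = 2*x - 2.
φ(x) = x²(2−x), so φ'(x) = x*(4 - 3*x).
Note φ(0) = φ(2) = 0, so the boundary term u·φ vanishes.
LHS = ∫_0^2 u(x) φ'(x) dx = ∫_0^2 (-3*x^4 + 10*x^3 - 2*x^2 - 8*x) dx. Term by term:
  ∫_0^2 -3*x^4 dx = -96/5;  ∫_0^2 10*x^3 dx = 40;  ∫_0^2 -2*x^2 dx = -16/3;
  ∫_0^2 -8*x dx = -16.
Sum: -96/5 + 40 − 16/3 − 16 = -8/15.
So LHS = -8/15.
∫_0^2 v(x) φ(x) dx = ∫_0^2 (-2*x^4 + 6*x^3 - 4*x^2) dx. Term by term:
  ∫_0^2 -2*x^4 dx = -64/5;  ∫_0^2 6*x^3 dx = 24;  ∫_0^2 -4*x^2 dx = -32/3.
Sum: -64/5 + 24 − 32/3 = 8/15.
So RHS = -∫_0^2 v(x) φ(x) dx = -8/15.
LHS = RHS, so the identity holds for this test φ.
Moreover u is smooth here and v(x) = u'(x) = 2*x - 2 pointwise, so the identity holds for every test function. Hence v is the weak derivative of u.


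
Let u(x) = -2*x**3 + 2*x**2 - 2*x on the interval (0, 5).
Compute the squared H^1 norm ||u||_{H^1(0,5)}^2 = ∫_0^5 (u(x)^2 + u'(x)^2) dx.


||u||_{H^1}^2 = 326990/7

The H^1 norm (squared) on an interval (0, L) is
  ||u||_{H^1}^2 = ∫_0^L u(x)^2 dx + ∫_0^L u'(x)^2 dx.
Compute u'(x) = -6*x**2 + 4*x - 2.
Then u(x)^2 = 4*x**6 - 8*x**5 + 12*x**4 - 8*x**3 + 4*x**2 and u'(x)^2 = 36*x**4 - 48*x**3 + 40*x**2 - 16*x + 4.
Integrate each monomial from 0 to 5 using ∫_0^5 c·x^n dx = c·5^(n+1)/(n+1):
  ∫_0^5 u(x)^2 dx = ∫_0^5 (4*x^6 - 8*x^5 + 12*x^4 - 8*x^3 + 4*x^2) dx. Term by term:
    ∫_0^5 4*x^6 dx = 312500/7;  ∫_0^5 -8*x^5 dx = -62500/3;  ∫_0^5 12*x^4 dx = 7500;
    ∫_0^5 -8*x^3 dx = -1250;  ∫_0^5 4*x^2 dx = 500/3.
  Sum: 312500/7 − 62500/3 + 7500 − 1250 + 500/3 = 634750/21.
  ∫_0^5 u'(x)^2 dx = ∫_0^5 (36*x^4 - 48*x^3 + 40*x^2 - 16*x + 4) dx. Term by term:
    ∫_0^5 36*x^4 dx = 22500;  ∫_0^5 -48*x^3 dx = -7500;  ∫_0^5 40*x^2 dx = 5000/3;
    ∫_0^5 -16*x dx = -200;  ∫_0^5 4 dx = 20.
  Sum: 22500 − 7500 + 5000/3 − 200 + 20 = 49460/3.
Adding: ||u||_{H^1}^2 = 634750/21 + 49460/3 = 326990/7.


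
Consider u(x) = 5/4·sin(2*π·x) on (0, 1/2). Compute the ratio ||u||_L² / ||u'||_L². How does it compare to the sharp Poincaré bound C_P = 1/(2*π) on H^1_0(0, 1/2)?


||u||_L² / ||u'||_L² = 1/(2*π) = C_P.

u(x) = 5/4·sin(2*π·x), so u'(x) = 5*π*cos(2*π*x)/2.
Writing u(x) = A·sin(kπx/L) with A = 5/4 and k = 1, use ∫_0^L sin²(kπx/L) dx = L/2 and ∫_0^L cos²(kπx/L) dx = L/2.
u² = 25/16·sin²(2*π·x) and (u')² = 25*π^2/4·cos²(2*π·x), and each of sin², cos² integrates to L/2 = 1/4 over (0, 1/2).
∫_0^1/2 u² dx = 25/64, so ||u||_L² = 5/8.
∫_0^1/2 (u')² dx = 25*π^2/16, so ||u'||_L² = 5*π/4.
Ratio ||u||_L² / ||u'||_L² = 1/(2*π).
Sharp Poincaré constant on H^1_0(0, 1/2) is C_P = L/π = 1/(2*π), achieved by sin(2*π·x).
This is the k = 1 eigenfunction (up to amplitude), so the ratio equals the sharp Poincaré constant exactly.


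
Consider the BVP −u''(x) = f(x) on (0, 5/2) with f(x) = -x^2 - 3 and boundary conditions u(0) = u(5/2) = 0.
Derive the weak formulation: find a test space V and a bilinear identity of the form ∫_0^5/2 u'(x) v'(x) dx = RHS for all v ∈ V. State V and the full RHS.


V = H^1_0(0, 5/2) (so v(0) = v(5/2) = 0); weak form: ∫_0^5/2 u'v' dx = ∫_0^5/2 (-x^2 - 3) v dx for all v ∈ V.

Multiply both sides by a test function v and integrate from 0 to 5/2:
  ∫_0^5/2 −u''(x) v(x) dx = ∫_0^5/2 f(x) v(x) dx.
Integrate the LHS by parts once:
  ∫_0^5/2 −u'' v dx = −[u'(x) v(x)]_0^5/2 + ∫_0^5/2 u'(x) v'(x) dx.
Thus ∫_0^5/2 u'(x) v'(x) dx = ∫_0^5/2 f(x) v(x) dx + [u'(x) v(x)]_0^5/2.
Choose V so that boundary terms are either known or forced to vanish.
u is Dirichlet: u(0) = u(5/2) = 0. Let V = H^1_0(0, 5/2); then v(0) = v(5/2) = 0, and [u' v]_0^5/2 = 0.
Weak formulation: find u (satisfying any essential BC) such that ∫_0^5/2 u'(x) v'(x) dx = ∫_0^5/2 f v dx for all v ∈ V.
Substituting f(x) = -x^2 - 3, the right-hand side is ∫_0^5/2 (-x^2 - 3) v dx.


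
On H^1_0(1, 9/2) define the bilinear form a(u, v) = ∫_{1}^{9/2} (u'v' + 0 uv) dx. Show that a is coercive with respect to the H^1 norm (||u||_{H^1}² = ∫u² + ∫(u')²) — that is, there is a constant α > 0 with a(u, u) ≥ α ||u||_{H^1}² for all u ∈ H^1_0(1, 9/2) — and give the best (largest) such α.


α = 4*π^2/(4*π^2 + 49)

Coercivity of a(·,·) on H^1_0(1, 9/2) means a(u, u) ≥ α ||u||_{H^1}² for every u ∈ H^1_0.
The interval has length L = 7/2, and Poincaré/coercivity depend only on L. Here a(u, u) = ∫(u')² + (0)·∫u².
Here c = 0, so a(u,u) = ∫(u')² alone. The condition a(u,u) ≥ α||u||_{H^1}² reads (1−α)∫(u')² ≥ (α−c)∫u². Any admissible α is ≤ 1 (rapidly oscillating u have ∫u²/∫(u')² → 0), and α = 1 would force 0 ≥ (1−c)∫u², impossible since c < 1; so 1−α > 0. By the sharp Poincaré inequality on H^1_0 of an interval of length L, ∫(u')² ≥ (π/L)²∫u² with equality for the first sine mode sin(π(x−x₀)/L) (x₀ the left endpoint), so the inequality holds for all u iff (1−α)(π/L)² ≥ α − c, i.e. α ≤ ((π/L)² + c)/((π/L)² + 1) = (1 + c(L/π)²)/(1 + (L/π)²). (Direct route, valid since c ≤ 0: Poincaré gives c∫u² ≥ c(L/π)²∫(u')², so a(u,u) ≥ (1 + c(L/π)²)∫(u')², while ||u||_{H^1}² ≤ (1 + (L/π)²)∫(u')²; dividing yields the same α.) With (π/L)² = 4*π^2/49 and c = 0, the largest admissible constant is α = ((π/L)² + c)/((π/L)² + 1).
Simplifying, α = 4*π^2/(4*π^2 + 49).


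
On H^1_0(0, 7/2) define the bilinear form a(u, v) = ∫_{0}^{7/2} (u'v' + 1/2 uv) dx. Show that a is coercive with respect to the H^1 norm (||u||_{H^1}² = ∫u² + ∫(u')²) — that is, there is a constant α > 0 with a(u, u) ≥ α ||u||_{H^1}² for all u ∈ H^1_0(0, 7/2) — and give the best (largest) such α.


α = (49 + 8*π^2)/(2*(4*π^2 + 49))

Coercivity of a(·,·) on H^1_0(0, 7/2) means a(u, u) ≥ α ||u||_{H^1}² for every u ∈ H^1_0.
The interval has length L = 7/2, and Poincaré/coercivity depend only on L. Here a(u, u) = ∫(u')² + (1/2)·∫u².
Here 0 < c = 1/2 < 1. The condition a(u,u) ≥ α||u||_{H^1}² reads (1−α)∫(u')² ≥ (α−c)∫u². Any admissible α is ≤ 1 (rapidly oscillating u have ∫u²/∫(u')² → 0), and α = 1 would force 0 ≥ (1−c)∫u², impossible since c < 1; so 1−α > 0. By the sharp Poincaré inequality on H^1_0 of an interval of length L, ∫(u')² ≥ (π/L)²∫u² with equality for the first sine mode sin(π(x−x₀)/L) (x₀ the left endpoint), so the inequality holds for all u iff (1−α)(π/L)² ≥ α − c, i.e. α ≤ ((π/L)² + c)/((π/L)² + 1) = (1 + c(L/π)²)/(1 + (L/π)²). With (π/L)² = 4*π^2/49 and c = 1/2, the largest admissible constant is α = ((π/L)² + c)/((π/L)² + 1).
Simplifying, α = (49 + 8*π^2)/(2*(4*π^2 + 49)).


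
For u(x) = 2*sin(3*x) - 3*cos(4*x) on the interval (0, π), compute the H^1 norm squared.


||u||_{H^1(0,π)}^2 = 1224/7 + 193*π/2

u'(x) = 12*sin(4*x) + 6*cos(3*x).
Expand u² and (u')² and integrate term by term on (0, π), using: for integers n ≥ 1, ∫_0^π sin²(nx) dx = ∫_0^π cos²(nx) dx = π/2; for n ≠ n', ∫_0^π sin(nx)sin(n'x) dx = ∫_0^π cos(nx)cos(n'x) dx = 0; and by product-to-sum, ∫_0^π sin(nx)cos(n'x) dx = ½∫_0^π [sin((n+n')x) + sin((n−n')x)] dx, which is 0 when n+n' is even and 2n/(n²−n'²) when n+n' is odd (it need not vanish on (0, π)).
  u² squared terms: (-3)²·∫cos(4x)² dx = 9·π/2 = 9*π/2;  (2)²·∫sin(3x)² dx = 4·π/2 = 2*π.
  u² cross terms: 2·(-3)·(2)·∫cos(4x)·sin(3x) dx = -12·(-6/7) = 72/7.
  So ∫_0^π u² dx = 9*π/2 + 2*π + 72/7 = 72/7 + 13*π/2.
  (u')² squared terms: (6)²·∫cos(3x)² dx = 36·π/2 = 18*π;  (12)²·∫sin(4x)² dx = 144·π/2 = 72*π.
  (u')² cross terms: 2·(6)·(12)·∫cos(3x)·sin(4x) dx = 144·(8/7) = 1152/7.
  So ∫_0^π (u')² dx = 18*π + 72*π + 1152/7 = 1152/7 + 90*π.
||u||_{H^1}^2 = (72/7 + 13*π/2) + (1152/7 + 90*π) = 1224/7 + 193*π/2.


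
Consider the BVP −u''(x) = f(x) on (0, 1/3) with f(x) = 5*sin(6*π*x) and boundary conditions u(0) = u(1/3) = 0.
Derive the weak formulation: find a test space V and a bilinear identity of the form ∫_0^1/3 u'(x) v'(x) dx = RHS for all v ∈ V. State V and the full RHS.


V = H^1_0(0, 1/3) (so v(0) = v(1/3) = 0); weak form: ∫_0^1/3 u'v' dx = ∫_0^1/3 (5*sin(6*π*x)) v dx for all v ∈ V.

Multiply both sides by a test function v and integrate from 0 to 1/3:
  ∫_0^1/3 −u''(x) v(x) dx = ∫_0^1/3 f(x) v(x) dx.
Integrate the LHS by parts once:
  ∫_0^1/3 −u'' v dx = −[u'(x) v(x)]_0^1/3 + ∫_0^1/3 u'(x) v'(x) dx.
Thus ∫_0^1/3 u'(x) v'(x) dx = ∫_0^1/3 f(x) v(x) dx + [u'(x) v(x)]_0^1/3.
Choose V so that boundary terms are either known or forced to vanish.
u is Dirichlet: u(0) = u(1/3) = 0. Let V = H^1_0(0, 1/3); then v(0) = v(1/3) = 0, and [u' v]_0^1/3 = 0.
Weak formulation: find u (satisfying any essential BC) such that ∫_0^1/3 u'(x) v'(x) dx = ∫_0^1/3 f v dx for all v ∈ V.
Substituting f(x) = 5*sin(6*π*x), the right-hand side is ∫_0^1/3 (5*sin(6*π*x)) v dx.


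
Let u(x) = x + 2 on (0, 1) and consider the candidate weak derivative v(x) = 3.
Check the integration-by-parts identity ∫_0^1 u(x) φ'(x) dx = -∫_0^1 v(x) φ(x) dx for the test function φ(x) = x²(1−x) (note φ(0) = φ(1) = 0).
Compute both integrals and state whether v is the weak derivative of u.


LHS = -1/12, RHS = -1/4. No, v is not the weak derivative of u.

u(x) = x + 2, classical derivative u'(x) = 1.
φ(x) = x²(1−x), so φ'(x) = x*(2 - 3*x).
Note φ(0) = φ(1) = 0, so the boundary term u·φ vanishes.
LHS = ∫_0^1 u(x) φ'(x) dx = ∫_0^1 (-3*x^3 - 4*x^2 + 4*x) dx. Term by term:
  ∫_0^1 -3*x^3 dx = -3/4;  ∫_0^1 -4*x^2 dx = -4/3;  ∫_0^1 4*x dx = 2.
Sum: -3/4 − 4/3 + 2 = -1/12.
So LHS = -1/12.
∫_0^1 v(x) φ(x) dx = ∫_0^1 (-3*x^3 + 3*x^2) dx. Term by term:
  ∫_0^1 -3*x^3 dx = -3/4;  ∫_0^1 3*x^2 dx = 1.
Sum: -3/4 + 1 = 1/4.
So RHS = -∫_0^1 v(x) φ(x) dx = -1/4.
LHS − RHS = 1/6 ≠ 0, so the identity fails.
(For a valid weak derivative the identity must hold for EVERY test function, in particular this one. The failure shows v is NOT the weak derivative of u.)
Correct weak derivative would be u'(x) = 1.


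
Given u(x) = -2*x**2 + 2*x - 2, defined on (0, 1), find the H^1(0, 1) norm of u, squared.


||u||_{H^1}^2 = 62/15

The H^1 norm (squared) on an interval (0, L) is
  ||u||_{H^1}^2 = ∫_0^L u(x)^2 dx + ∫_0^L u'(x)^2 dx.
Compute u'(x) = 2 - 4*x.
Then u(x)^2 = 4*x**4 - 8*x**3 + 12*x**2 - 8*x + 4 and u'(x)^2 = 16*x**2 - 16*x + 4.
Integrate each monomial from 0 to 1 using ∫_0^1 c·x^n dx = c·1^(n+1)/(n+1):
  ∫_0^1 u(x)^2 dx = ∫_0^1 (4*x^4 - 8*x^3 + 12*x^2 - 8*x + 4) dx. Term by term:
    ∫_0^1 4*x^4 dx = 4/5;  ∫_0^1 -8*x^3 dx = -2;  ∫_0^1 12*x^2 dx = 4;
    ∫_0^1 -8*x dx = -4;  ∫_0^1 4 dx = 4.
  Sum: 4/5 − 2 + 4 − 4 + 4 = 14/5.
  ∫_0^1 u'(x)^2 dx = ∫_0^1 (16*x^2 - 16*x + 4) dx. Term by term:
    ∫_0^1 16*x^2 dx = 16/3;  ∫_0^1 -16*x dx = -8;  ∫_0^1 4 dx = 4.
  Sum: 16/3 − 8 + 4 = 4/3.
Adding: ||u||_{H^1}^2 = 14/5 + 4/3 = 62/15.


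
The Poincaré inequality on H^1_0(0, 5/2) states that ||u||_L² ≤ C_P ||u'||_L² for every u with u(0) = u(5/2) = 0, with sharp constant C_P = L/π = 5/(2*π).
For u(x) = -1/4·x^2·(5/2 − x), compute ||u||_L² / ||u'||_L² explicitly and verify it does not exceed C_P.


||u||_L² / ||u'||_L² = 5*sqrt(14)/28 < C_P = 5/(2*π).

u(x) = -1/4·x^2·(5/2 − x), so u'(x) = x*(3*x - 5)/4.
u(x) = -1/4·x^2·(5/2 − x) vanishes at x = 0 and x = 5/2, so u ∈ H^1_0(0, 5/2). Differentiate via the product rule and integrate the resulting polynomials term by term.
  ∫_0^5/2 u² dx = ∫_0^5/2 (x^6/16 - 5*x^5/16 + 25*x^4/64) dx. Term by term:
    ∫_0^5/2 x^6/16 dx = 78125/14336;  ∫_0^5/2 -5*x^5/16 dx = -78125/6144;  ∫_0^5/2 25*x^4/64 dx = 15625/2048.
  Sum: 78125/14336 − 78125/6144 + 15625/2048 = 15625/43008.
  ∫_0^5/2 (u')² dx = ∫_0^5/2 (9*x^4/16 - 15*x^3/8 + 25*x^2/16) dx. Term by term:
    ∫_0^5/2 9*x^4/16 dx = 5625/512;  ∫_0^5/2 -15*x^3/8 dx = -9375/512;  ∫_0^5/2 25*x^2/16 dx = 3125/384.
  Sum: 5625/512 − 9375/512 + 3125/384 = 625/768.
∫_0^5/2 u² dx = 15625/43008, so ||u||_L² = 125*sqrt(42)/1344.
∫_0^5/2 (u')² dx = 625/768, so ||u'||_L² = 25*sqrt(3)/48.
Ratio ||u||_L² / ||u'||_L² = 5*sqrt(14)/28.
Sharp Poincaré constant on H^1_0(0, 5/2) is C_P = L/π = 5/(2*π), achieved by sin(2*π/5·x).
A polynomial bump cannot attain the sharp Poincaré constant (only the first sine eigenfunction does), so the ratio is strictly less than C_P, consistent with ||u||_L² ≤ C_P ||u'||_L².


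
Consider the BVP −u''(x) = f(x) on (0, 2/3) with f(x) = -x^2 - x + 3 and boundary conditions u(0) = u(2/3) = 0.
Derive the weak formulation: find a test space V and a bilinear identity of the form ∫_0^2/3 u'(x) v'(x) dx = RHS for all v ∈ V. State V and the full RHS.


V = H^1_0(0, 2/3) (so v(0) = v(2/3) = 0); weak form: ∫_0^2/3 u'v' dx = ∫_0^2/3 (-x^2 - x + 3) v dx for all v ∈ V.

Multiply both sides by a test function v and integrate from 0 to 2/3:
  ∫_0^2/3 −u''(x) v(x) dx = ∫_0^2/3 f(x) v(x) dx.
Integrate the LHS by parts once:
  ∫_0^2/3 −u'' v dx = −[u'(x) v(x)]_0^2/3 + ∫_0^2/3 u'(x) v'(x) dx.
Thus ∫_0^2/3 u'(x) v'(x) dx = ∫_0^2/3 f(x) v(x) dx + [u'(x) v(x)]_0^2/3.
Choose V so that boundary terms are either known or forced to vanish.
u is Dirichlet: u(0) = u(2/3) = 0. Let V = H^1_0(0, 2/3); then v(0) = v(2/3) = 0, and [u' v]_0^2/3 = 0.
Weak formulation: find u (satisfying any essential BC) such that ∫_0^2/3 u'(x) v'(x) dx = ∫_0^2/3 f v dx for all v ∈ V.
Substituting f(x) = -x^2 - x + 3, the right-hand side is ∫_0^2/3 (-x^2 - x + 3) v dx.


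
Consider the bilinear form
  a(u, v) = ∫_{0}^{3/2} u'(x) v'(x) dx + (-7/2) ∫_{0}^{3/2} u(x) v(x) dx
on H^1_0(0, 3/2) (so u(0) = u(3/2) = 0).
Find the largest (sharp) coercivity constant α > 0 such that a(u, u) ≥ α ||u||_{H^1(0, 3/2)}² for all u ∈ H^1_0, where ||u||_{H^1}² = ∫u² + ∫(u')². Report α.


α = (-63 + 8*π^2)/(2*(9 + 4*π^2))

Coercivity of a(·,·) on H^1_0(0, 3/2) means a(u, u) ≥ α ||u||_{H^1}² for every u ∈ H^1_0.
The interval has length L = 3/2, and Poincaré/coercivity depend only on L. Here a(u, u) = ∫(u')² + (-7/2)·∫u².
Here c = -7/2 < 0 with |c| < (π/L)² = 4*π^2/9, so coercivity still holds. The condition a(u,u) ≥ α||u||_{H^1}² reads (1−α)∫(u')² ≥ (α−c)∫u². Any admissible α is ≤ 1 (rapidly oscillating u have ∫u²/∫(u')² → 0), and α = 1 would force 0 ≥ (1−c)∫u², impossible since c < 1; so 1−α > 0. By the sharp Poincaré inequality on H^1_0 of an interval of length L, ∫(u')² ≥ (π/L)²∫u² with equality for the first sine mode sin(π(x−x₀)/L) (x₀ the left endpoint), so the inequality holds for all u iff (1−α)(π/L)² ≥ α − c, i.e. α ≤ ((π/L)² + c)/((π/L)² + 1) = (1 + c(L/π)²)/(1 + (L/π)²). (Direct route, valid since c ≤ 0: Poincaré gives c∫u² ≥ c(L/π)²∫(u')², so a(u,u) ≥ (1 + c(L/π)²)∫(u')², while ||u||_{H^1}² ≤ (1 + (L/π)²)∫(u')²; dividing yields the same α.) With (π/L)² = 4*π^2/9 and c = -7/2, the largest admissible constant is α = ((π/L)² + c)/((π/L)² + 1).
Simplifying, α = (-63 + 8*π^2)/(2*(9 + 4*π^2)).


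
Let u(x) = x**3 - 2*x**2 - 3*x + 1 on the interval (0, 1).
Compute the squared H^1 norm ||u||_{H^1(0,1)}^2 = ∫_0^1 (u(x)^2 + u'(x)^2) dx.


||u||_{H^1}^2 = 3859/210

The H^1 norm (squared) on an interval (0, L) is
  ||u||_{H^1}^2 = ∫_0^L u(x)^2 dx + ∫_0^L u'(x)^2 dx.
Compute u'(x) = 3*x**2 - 4*x - 3.
Then u(x)^2 = x**6 - 4*x**5 - 2*x**4 + 14*x**3 + 5*x**2 - 6*x + 1 and u'(x)^2 = 9*x**4 - 24*x**3 - 2*x**2 + 24*x + 9.
Integrate each monomial from 0 to 1 using ∫_0^1 c·x^n dx = c·1^(n+1)/(n+1):
  ∫_0^1 u(x)^2 dx = ∫_0^1 (x^6 - 4*x^5 - 2*x^4 + 14*x^3 + 5*x^2 - 6*x + 1) dx. Term by term:
    ∫_0^1 x^6 dx = 1/7;  ∫_0^1 -4*x^5 dx = -2/3;  ∫_0^1 -2*x^4 dx = -2/5;
    ∫_0^1 14*x^3 dx = 7/2;  ∫_0^1 5*x^2 dx = 5/3;  ∫_0^1 -6*x dx = -3;
    ∫_0^1 1 dx = 1.
  Sum: 1/7 − 2/3 − 2/5 + 7/2 + 5/3 − 3 + 1 = 157/70.
  ∫_0^1 u'(x)^2 dx = ∫_0^1 (9*x^4 - 24*x^3 - 2*x^2 + 24*x + 9) dx. Term by term:
    ∫_0^1 9*x^4 dx = 9/5;  ∫_0^1 -24*x^3 dx = -6;  ∫_0^1 -2*x^2 dx = -2/3;
    ∫_0^1 24*x dx = 12;  ∫_0^1 9 dx = 9.
  Sum: 9/5 − 6 − 2/3 + 12 + 9 = 242/15.
Adding: ||u||_{H^1}^2 = 157/70 + 242/15 = 3859/210.


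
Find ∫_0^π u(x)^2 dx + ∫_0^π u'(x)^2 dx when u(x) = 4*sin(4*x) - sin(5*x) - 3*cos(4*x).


||u||_{H^1(0,π)}^2 = 340/3 + 451*π/2

u'(x) = 12*sin(4*x) + 16*cos(4*x) - 5*cos(5*x).
Expand u² and (u')² and integrate term by term on (0, π), using: for integers n ≥ 1, ∫_0^π sin²(nx) dx = ∫_0^π cos²(nx) dx = π/2; for n ≠ n', ∫_0^π sin(nx)sin(n'x) dx = ∫_0^π cos(nx)cos(n'x) dx = 0; and by product-to-sum, ∫_0^π sin(nx)cos(n'x) dx = ½∫_0^π [sin((n+n')x) + sin((n−n')x)] dx, which is 0 when n+n' is even and 2n/(n²−n'²) when n+n' is odd (it need not vanish on (0, π)).
  u² squared terms: (-1)²·∫sin(5x)² dx = 1·π/2 = π/2;  (-3)²·∫cos(4x)² dx = 9·π/2 = 9*π/2;  (4)²·∫sin(4x)² dx = 16·π/2 = 8*π.
  u² cross terms: 2·(-1)·(-3)·∫sin(5x)·cos(4x) dx = 6·(10/9) = 20/3;  2·(-1)·(4)·∫sin(5x)·sin(4x) dx = -8·(0) = 0;  2·(-3)·(4)·∫cos(4x)·sin(4x) dx = -24·(0) = 0.
  So ∫_0^π u² dx = π/2 + 9*π/2 + 8*π + 20/3 + 0 + 0 = 20/3 + 13*π.
  (u')² squared terms: (-5)²·∫cos(5x)² dx = 25·π/2 = 25*π/2;  (12)²·∫sin(4x)² dx = 144·π/2 = 72*π;  (16)²·∫cos(4x)² dx = 256·π/2 = 128*π.
  (u')² cross terms: 2·(-5)·(12)·∫cos(5x)·sin(4x) dx = -120·(-8/9) = 320/3;  2·(-5)·(16)·∫cos(5x)·cos(4x) dx = -160·(0) = 0;  2·(12)·(16)·∫sin(4x)·cos(4x) dx = 384·(0) = 0.
  So ∫_0^π (u')² dx = 25*π/2 + 72*π + 128*π + 320/3 + 0 + 0 = 320/3 + 425*π/2.
||u||_{H^1}^2 = (20/3 + 13*π) + (320/3 + 425*π/2) = 340/3 + 451*π/2.


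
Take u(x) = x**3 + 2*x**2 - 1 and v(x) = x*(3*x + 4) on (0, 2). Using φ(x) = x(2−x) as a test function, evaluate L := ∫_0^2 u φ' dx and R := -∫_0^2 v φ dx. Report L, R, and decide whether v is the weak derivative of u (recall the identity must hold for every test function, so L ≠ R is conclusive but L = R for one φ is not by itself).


LHS = -152/15, RHS = -152/15. Yes, v = u' weakly.

u(x) = x**3 + 2*x**2 - 1, classical derivative u'(x) = 3*x**2 + 4*x.
φ(x) = x(2−x), so φ'(x) = 2 - 2*x.
Note φ(0) = φ(2) = 0, so the boundary term u·φ vanishes.
LHS = ∫_0^2 u(x) φ'(x) dx = ∫_0^2 (-2*x^4 - 2*x^3 + 4*x^2 + 2*x - 2) dx. Term by term:
  ∫_0^2 -2*x^4 dx = -64/5;  ∫_0^2 -2*x^3 dx = -8;  ∫_0^2 4*x^2 dx = 32/3;
  ∫_0^2 2*x dx = 4;  ∫_0^2 -2 dx = -4.
Sum: -64/5 − 8 + 32/3 + 4 − 4 = -152/15.
So LHS = -152/15.
∫_0^2 v(x) φ(x) dx = ∫_0^2 (-3*x^4 + 2*x^3 + 8*x^2) dx. Term by term:
  ∫_0^2 -3*x^4 dx = -96/5;  ∫_0^2 2*x^3 dx = 8;  ∫_0^2 8*x^2 dx = 64/3.
Sum: -96/5 + 8 + 64/3 = 152/15.
So RHS = -∫_0^2 v(x) φ(x) dx = -152/15.
LHS = RHS, so the identity holds for this test φ.
Moreover u is smooth here and v(x) = u'(x) = 3*x**2 + 4*x pointwise, so the identity holds for every test function. Hence v is the weak derivative of u.


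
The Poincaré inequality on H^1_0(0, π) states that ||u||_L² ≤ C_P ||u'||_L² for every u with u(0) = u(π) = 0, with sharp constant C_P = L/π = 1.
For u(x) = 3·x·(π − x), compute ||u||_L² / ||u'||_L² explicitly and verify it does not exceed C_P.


||u||_L² / ||u'||_L² = sqrt(10)*π/10 < C_P = 1.

u(x) = 3·x·(π − x), so u'(x) = -6*x + 3*π.
u(x) = 3·x·(π − x) vanishes at x = 0 and x = π, so u ∈ H^1_0(0, π). Differentiate via the product rule and integrate the resulting polynomials term by term.
  ∫_0^π u² dx = ∫_0^π (9*x^4 - 18*π*x^3 + 9*π^2*x^2) dx. Term by term:
    ∫_0^π 9*x^4 dx = 9*π^5/5;  ∫_0^π -18*π*x^3 dx = -9*π^5/2;  ∫_0^π 9*π^2*x^2 dx = 3*π^5.
  Sum: 9*π^5/5 − 9*π^5/2 + 3*π^5 = 3*π^5/10.
  ∫_0^π (u')² dx = ∫_0^π (36*x^2 - 36*π*x + 9*π^2) dx. Term by term:
    ∫_0^π 36*x^2 dx = 12*π^3;  ∫_0^π -36*π*x dx = -18*π^3;  ∫_0^π 9*π^2 dx = 9*π^3.
  Sum: 12*π^3 − 18*π^3 + 9*π^3 = 3*π^3.
∫_0^π u² dx = 3*π^5/10, so ||u||_L² = sqrt(30)*π^(5/2)/10.
∫_0^π (u')² dx = 3*π^3, so ||u'||_L² = sqrt(3)*π^(3/2).
Ratio ||u||_L² / ||u'||_L² = sqrt(10)*π/10.
Sharp Poincaré constant on H^1_0(0, π) is C_P = L/π = 1, achieved by sin(x).
A polynomial bump cannot attain the sharp Poincaré constant (only the first sine eigenfunction does), so the ratio is strictly less than C_P, consistent with ||u||_L² ≤ C_P ||u'||_L².


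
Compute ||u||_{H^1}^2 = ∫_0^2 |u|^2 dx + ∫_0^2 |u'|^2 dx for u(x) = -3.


||u||_{H^1}^2 = 18

The H^1 norm (squared) on an interval (0, L) is
  ||u||_{H^1}^2 = ∫_0^L u(x)^2 dx + ∫_0^L u'(x)^2 dx.
Compute u'(x) = 0.
Then u(x)^2 = 9 and u'(x)^2 = 0.
Integrate each monomial from 0 to 2 using ∫_0^2 c·x^n dx = c·2^(n+1)/(n+1):
  ∫_0^2 u(x)^2 dx = ∫_0^2 (9) dx. Term by term:
    ∫_0^2 9 dx = 18.
  ∫_0^2 u'(x)^2 dx = ∫_0^2 (0) dx. Term by term:
    ∫_0^2 0 dx = 0.
Adding: ||u||_{H^1}^2 = 18 + 0 = 18.


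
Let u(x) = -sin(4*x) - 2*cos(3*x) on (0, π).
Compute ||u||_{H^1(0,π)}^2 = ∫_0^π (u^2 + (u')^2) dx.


||u||_{H^1(0,π)}^2 = 320/7 + 57*π/2

u'(x) = 6*sin(3*x) - 4*cos(4*x).
Expand u² and (u')² and integrate term by term on (0, π), using: for integers n ≥ 1, ∫_0^π sin²(nx) dx = ∫_0^π cos²(nx) dx = π/2; for n ≠ n', ∫_0^π sin(nx)sin(n'x) dx = ∫_0^π cos(nx)cos(n'x) dx = 0; and by product-to-sum, ∫_0^π sin(nx)cos(n'x) dx = ½∫_0^π [sin((n+n')x) + sin((n−n')x)] dx, which is 0 when n+n' is even and 2n/(n²−n'²) when n+n' is odd (it need not vanish on (0, π)).
  u² squared terms: (-1)²·∫sin(4x)² dx = 1·π/2 = π/2;  (-2)²·∫cos(3x)² dx = 4·π/2 = 2*π.
  u² cross terms: 2·(-1)·(-2)·∫sin(4x)·cos(3x) dx = 4·(8/7) = 32/7.
  So ∫_0^π u² dx = π/2 + 2*π + 32/7 = 32/7 + 5*π/2.
  (u')² squared terms: (-4)²·∫cos(4x)² dx = 16·π/2 = 8*π;  (6)²·∫sin(3x)² dx = 36·π/2 = 18*π.
  (u')² cross terms: 2·(-4)·(6)·∫cos(4x)·sin(3x) dx = -48·(-6/7) = 288/7.
  So ∫_0^π (u')² dx = 8*π + 18*π + 288/7 = 288/7 + 26*π.
||u||_{H^1}^2 = (32/7 + 5*π/2) + (288/7 + 26*π) = 320/7 + 57*π/2.


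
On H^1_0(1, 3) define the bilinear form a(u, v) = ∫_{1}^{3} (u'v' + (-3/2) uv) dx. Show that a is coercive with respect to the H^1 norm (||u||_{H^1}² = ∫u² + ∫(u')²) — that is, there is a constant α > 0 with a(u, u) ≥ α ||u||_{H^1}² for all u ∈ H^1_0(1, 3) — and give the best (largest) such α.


α = (-6 + π^2)/(4 + π^2)

Coercivity of a(·,·) on H^1_0(1, 3) means a(u, u) ≥ α ||u||_{H^1}² for every u ∈ H^1_0.
The interval has length L = 2, and Poincaré/coercivity depend only on L. Here a(u, u) = ∫(u')² + (-3/2)·∫u².
Here c = -3/2 < 0 with |c| < (π/L)² = π^2/4, so coercivity still holds. The condition a(u,u) ≥ α||u||_{H^1}² reads (1−α)∫(u')² ≥ (α−c)∫u². Any admissible α is ≤ 1 (rapidly oscillating u have ∫u²/∫(u')² → 0), and α = 1 would force 0 ≥ (1−c)∫u², impossible since c < 1; so 1−α > 0. By the sharp Poincaré inequality on H^1_0 of an interval of length L, ∫(u')² ≥ (π/L)²∫u² with equality for the first sine mode sin(π(x−x₀)/L) (x₀ the left endpoint), so the inequality holds for all u iff (1−α)(π/L)² ≥ α − c, i.e. α ≤ ((π/L)² + c)/((π/L)² + 1) = (1 + c(L/π)²)/(1 + (L/π)²). (Direct route, valid since c ≤ 0: Poincaré gives c∫u² ≥ c(L/π)²∫(u')², so a(u,u) ≥ (1 + c(L/π)²)∫(u')², while ||u||_{H^1}² ≤ (1 + (L/π)²)∫(u')²; dividing yields the same α.) With (π/L)² = π^2/4 and c = -3/2, the largest admissible constant is α = ((π/L)² + c)/((π/L)² + 1).
Simplifying, α = (-6 + π^2)/(4 + π^2).
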